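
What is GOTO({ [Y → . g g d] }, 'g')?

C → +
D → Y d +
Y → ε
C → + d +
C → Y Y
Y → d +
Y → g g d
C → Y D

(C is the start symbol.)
{ [Y → g . g d] }

GOTO(I, 'g') = CLOSURE({ [A → αX.β] : [A → α.Xβ] ∈ I, X = 'g' })

Items with dot before 'g', with the dot advanced:
  [Y → . g g d] → [Y → g . g d]
Closure adds nothing (no advanced item has the dot before a non-terminal).

GOTO = { [Y → g . g d] }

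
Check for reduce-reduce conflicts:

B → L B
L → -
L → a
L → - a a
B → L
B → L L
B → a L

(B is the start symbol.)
Yes — I8: [B → L .] vs [B → L L .]

A reduce-reduce conflict occurs when an LR(0) state has two complete items [A → α .] and [B → β .] — both call for a reduction, and with no lookahead the parser cannot choose between them.

Augment with B' → B and build the canonical LR(0) collection (I0 = CLOSURE({[B' → . B]}), then GOTO on every symbol after a dot until no new states appear). It has 11 states:
  I0: { [B → . L B], [B → . L L], [B → . L], [B → . a L], [B' → . B], [L → . - a a], [L → . -], [L → . a] }  — shift
  I1: { [L → - . a a], [L → - .] }  — shift, reduce
  I2: { [B' → B .] }  — accept
  I3: { [B → . L B], [B → . L L], [B → . L], [B → . a L], [B → L . B], [B → L . L], [B → L .], [L → . - a a], [L → . -], [L → . a] }  — shift, reduce
  I4: { [B → a . L], [L → . - a a], [L → . -], [L → . a], [L → a .] }  — shift, reduce
  I5: { [B → a L .] }  — reduce
  I6: { [L → a .] }  — reduce
  I7: { [B → L B .] }  — reduce
  I8: { [B → . L B], [B → . L L], [B → . L], [B → . a L], [B → L . B], [B → L . L], [B → L .], [B → L L .], [L → . - a a], [L → . -], [L → . a] }  — shift, 2 reduces
  I9: { [L → - a . a] }  — shift
  I10: { [L → - a a .] }  — reduce

I8 contains complete items [B → L .], [B → L L .] — reduce-reduce conflict.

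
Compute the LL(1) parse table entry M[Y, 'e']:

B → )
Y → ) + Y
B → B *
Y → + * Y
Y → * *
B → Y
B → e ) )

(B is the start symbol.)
To find M[Y, 'e'], we find productions for Y where 'e' is in the predict set (PREDICT(N → α) = (FIRST(α) \ {ε}) ∪ (FOLLOW(N) if α ⇒* ε)).

Y → ) + Y: PREDICT = { ')' }
Y → + * Y: PREDICT = { '+' }
Y → * *: PREDICT = { '*' }

M[Y, 'e'] is empty (no production applies)

Answer: Empty (error entry)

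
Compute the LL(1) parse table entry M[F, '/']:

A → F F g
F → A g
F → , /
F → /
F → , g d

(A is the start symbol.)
To find M[F, '/'], we find productions for F where '/' is in the predict set (PREDICT(N → α) = (FIRST(α) \ {ε}) ∪ (FOLLOW(N) if α ⇒* ε)).

Relevant sets:
  FIRST(A) = { ',', '/' }

F → A g: PREDICT = { ',', '/' }
  '/' is in predict set, so this production goes in M[F, '/']
F → , /: PREDICT = { ',' }
F → /: PREDICT = { '/' }
  '/' is in predict set, so this production goes in M[F, '/']
F → , g d: PREDICT = { ',' }

M[F, '/'] = F → A g, F → /  (a multiply-defined cell — the grammar is not LL(1))

Answer: F → A g, F → /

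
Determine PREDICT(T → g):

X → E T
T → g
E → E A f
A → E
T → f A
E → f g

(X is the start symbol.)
{ 'g' }

PREDICT(T → g) = (FIRST(RHS) \ {ε}) ∪ (FOLLOW(T) if ε ∈ FIRST(RHS), i.e. RHS ⇒* ε)
FIRST(g) = { 'g' }
ε ∉ FIRST(g), so FOLLOW(T) is not added.
PREDICT(T → g) = { 'g' }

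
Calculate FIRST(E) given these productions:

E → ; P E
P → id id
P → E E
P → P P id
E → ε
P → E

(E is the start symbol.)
To compute FIRST(E), examine every production with E on the left-hand side, reading each right-hand side left to right until a non-nullable symbol is reached.

From E → ; P E:
  - ';' is a terminal: add ';' and stop
From E → ε:
  - ε-production, so ε ∈ FIRST(E)

Collecting: FIRST(E) = { ';', ε }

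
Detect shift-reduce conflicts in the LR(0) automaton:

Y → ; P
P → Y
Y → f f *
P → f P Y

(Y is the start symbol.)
No shift-reduce conflicts

Augment with Y' → Y and build the canonical LR(0) collection (I0 = CLOSURE({[Y' → . Y]}), then GOTO on every symbol after a dot until no new states appear). It has 12 states:
  I0: { [Y → . ; P], [Y → . f f *], [Y' → . Y] }  — shift
  I1: { [P → . Y], [P → . f P Y], [Y → . ; P], [Y → . f f *], [Y → ; . P] }  — shift
  I2: { [Y' → Y .] }  — accept
  I3: { [Y → f . f *] }  — shift
  I4: { [Y → f f . *] }  — shift
  I5: { [Y → f f * .] }  — reduce
  I6: { [Y → ; P .] }  — reduce
  I7: { [P → Y .] }  — reduce
  I8: { [P → . Y], [P → . f P Y], [P → f . P Y], [Y → . ; P], [Y → . f f *], [Y → f . f *] }  — shift
  I9: { [P → f P . Y], [Y → . ; P], [Y → . f f *] }  — shift
  I10: { [P → . Y], [P → . f P Y], [P → f . P Y], [Y → . ; P], [Y → . f f *], [Y → f . f *], [Y → f f . *] }  — shift
  I11: { [P → f P Y .] }  — reduce

No state contains both a complete item and a shift item.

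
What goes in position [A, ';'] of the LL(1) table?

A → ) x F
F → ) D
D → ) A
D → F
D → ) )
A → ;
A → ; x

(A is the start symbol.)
A → ;, A → ; x

To find M[A, ';'], we find productions for A where ';' is in the predict set (PREDICT(N → α) = (FIRST(α) \ {ε}) ∪ (FOLLOW(N) if α ⇒* ε)).

A → ) x F: PREDICT = { ')' }
A → ;: PREDICT = { ';' }
  ';' is in predict set, so this production goes in M[A, ';']
A → ; x: PREDICT = { ';' }
  ';' is in predict set, so this production goes in M[A, ';']

M[A, ';'] = A → ;, A → ; x  (a multiply-defined cell — the grammar is not LL(1))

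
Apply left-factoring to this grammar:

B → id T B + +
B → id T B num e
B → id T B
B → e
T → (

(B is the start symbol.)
Left-factoring transforms A → αβ₁ | αβ₂ into A → αA' and A' → β₁ | β₂
(α is the longest common prefix among the alternatives). Repeat until
no nonterminal has two alternatives with a common prefix.

Round 1: B has alternatives sharing prefix 'id T B'. Introduce B': B → id T B B'
  Add: B' → + +
  Add: B' → num e
  Add: B' → ε

No remaining common prefixes — done.

Resulting grammar:
B → id T B B'
B' → + +
B' → num e
B' → ε
B → e
T → (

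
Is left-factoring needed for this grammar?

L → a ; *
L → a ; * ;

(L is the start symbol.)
Left-factoring is needed when two productions for the same non-terminal
share a common prefix on the right-hand side.

Productions for L:
  L → a ; *
  L → a ; * ;

Found common prefix 'a ; *' in productions for L

Answer: Yes, L has productions with common prefix 'a ; *'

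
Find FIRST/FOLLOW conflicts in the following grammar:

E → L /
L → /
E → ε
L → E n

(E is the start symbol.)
Yes. E → L '/' with FOLLOW(E) on { 'n' }

Nullable non-terminals: E.
FIRST sets used below: FIRST(L) = { '/', 'n' }

E: nullable alternative(s) E → ε; FOLLOW(E) = { $, 'n' }
  E → L /: FIRST \ {ε} = { '/', 'n' } — overlaps FOLLOW(E) on { 'n' }: CONFLICT
  E → ε: FIRST \ {ε} = { } — this is the only nullable alternative, skip

L has no nullable alternative, so no FIRST/FOLLOW check is needed there.

So the grammar has 1 FIRST/FOLLOW conflict (marked CONFLICT above).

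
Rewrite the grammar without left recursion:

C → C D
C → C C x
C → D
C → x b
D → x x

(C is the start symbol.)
C → D C'
C → x b C'
C' → D C'
C' → C x C'
C' → ε
D → x x

C is directly left-recursive. The standard transformation for
  A → A α₁ | ... | A α_m | β₁ | ... | β_n
is
  A  → β₁ A' | ... | β_n A'
  A' → α₁ A' | ... | α_m A' | ε

C → D becomes C → D C'
C → x b becomes C → x b C'
C → C D becomes C' → D C'
C → C C x becomes C' → C x C'
Add C' → ε

Productions for other non-terminals are unchanged:
  D → x x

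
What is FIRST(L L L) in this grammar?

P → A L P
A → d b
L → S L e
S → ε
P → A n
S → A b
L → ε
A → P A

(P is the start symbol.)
{ 'd', 'e', ε }

FIRST sets of the non-terminals involved (from the grammar, by fixed-point iteration):
  FIRST(L) = { 'd', 'e', ε }

To compute FIRST(L L L), process the symbols left to right:
Symbol L is a non-terminal. Add FIRST(L) \ {ε} = { 'd', 'e' }
L is nullable (ε ∈ FIRST(L)), continue to the next symbol.
Symbol L is a non-terminal. Add FIRST(L) \ {ε} = { 'd', 'e' }
L is nullable (ε ∈ FIRST(L)), continue to the next symbol.
Symbol L is a non-terminal. Add FIRST(L) \ {ε} = { 'd', 'e' }
L is nullable (ε ∈ FIRST(L)), continue to the next symbol.
All symbols are nullable, so ε is in the result.
FIRST(L L L) = { 'd', 'e', ε }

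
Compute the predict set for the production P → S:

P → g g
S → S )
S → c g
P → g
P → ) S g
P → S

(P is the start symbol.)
PREDICT(P → S) = (FIRST(RHS) \ {ε}) ∪ (FOLLOW(P) if ε ∈ FIRST(RHS), i.e. RHS ⇒* ε)
FIRST(S) = { 'c' }
FIRST(S) = { 'c' }
ε ∉ FIRST(S), so FOLLOW(P) is not added.
PREDICT(P → S) = { 'c' }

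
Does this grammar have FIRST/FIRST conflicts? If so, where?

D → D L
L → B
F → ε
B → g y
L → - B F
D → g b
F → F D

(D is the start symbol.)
A FIRST/FIRST conflict occurs when two productions N → α and N → β for the same non-terminal have FIRST(α) ∩ FIRST(β) ≠ ∅ (with ε ∈ FIRST of a nullable right-hand side, so two nullable alternatives also conflict).

FIRST sets of the non-terminals at (or reachable through a nullable prefix from) the front of some alternative:
  FIRST(D) = { 'g' }
  FIRST(B) = { 'g' }
  FIRST(F) = { 'g', ε }

Productions for D:
  D → D L: FIRST = { 'g' }
  D → g b: FIRST = { 'g' }
Productions for L:
  L → B: FIRST = { 'g' }
  L → - B F: FIRST = { '-' }
Productions for F:
  F → ε: FIRST = { ε }
  F → F D: FIRST = { 'g' }
B has only one production, so no FIRST/FIRST conflict is possible there.

Conflict for D: D → D L and D → g b
  Overlap: { 'g' }

Answer: Yes. D → D L / D → g b on { 'g' }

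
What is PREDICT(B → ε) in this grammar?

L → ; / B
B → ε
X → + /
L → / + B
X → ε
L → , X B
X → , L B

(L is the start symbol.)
{ $ }

PREDICT(B → ε) = (FIRST(RHS) \ {ε}) ∪ (FOLLOW(B) if ε ∈ FIRST(RHS), i.e. RHS ⇒* ε)
The right-hand side is ε (FIRST(ε) = { ε }), so the predict set is FOLLOW(B) = { $ }
PREDICT(B → ε) = { $ }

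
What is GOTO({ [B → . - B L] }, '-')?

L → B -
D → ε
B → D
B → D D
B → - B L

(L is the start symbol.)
GOTO(I, '-') = CLOSURE({ [A → αX.β] : [A → α.Xβ] ∈ I, X = '-' })

Items with dot before '-', with the dot advanced:
  [B → . - B L] → [B → - . B L]
Closure of the advanced items:
  [B → - . B L] has the dot before B: add [B → . D], [B → . D D], [B → . - B L]
  [B → . D] has the dot before D: add [D → .]

GOTO = { [B → - . B L], [B → . - B L], [B → . D D], [B → . D], [D → .] }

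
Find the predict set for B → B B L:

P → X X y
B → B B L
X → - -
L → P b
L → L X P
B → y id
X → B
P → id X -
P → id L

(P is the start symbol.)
PREDICT(B → B B L) = (FIRST(RHS) \ {ε}) ∪ (FOLLOW(B) if ε ∈ FIRST(RHS), i.e. RHS ⇒* ε)
FIRST(B) = { 'y' }
FIRST(B B L) = { 'y' }
ε ∉ FIRST(B B L), so FOLLOW(B) is not added.
PREDICT(B → B B L) = { 'y' }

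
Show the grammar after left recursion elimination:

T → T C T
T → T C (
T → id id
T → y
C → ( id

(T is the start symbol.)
T is directly left-recursive. The standard transformation for
  A → A α₁ | ... | A α_m | β₁ | ... | β_n
is
  A  → β₁ A' | ... | β_n A'
  A' → α₁ A' | ... | α_m A' | ε

T → id id becomes T → id id T'
T → y becomes T → y T'
T → T C T becomes T' → C T T'
T → T C ( becomes T' → C ( T'
Add T' → ε

Productions for other non-terminals are unchanged:
  C → ( id

Resulting grammar:
T → id id T'
T → y T'
T' → C T T'
T' → C ( T'
T' → ε
C → ( id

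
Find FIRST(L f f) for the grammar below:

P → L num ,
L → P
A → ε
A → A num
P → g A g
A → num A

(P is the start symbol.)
{ 'g' }

FIRST sets of the non-terminals involved (from the grammar, by fixed-point iteration):
  FIRST(L) = { 'g' }

To compute FIRST(L f f), process the symbols left to right:
Symbol L is a non-terminal. Add FIRST(L) \ {ε} = { 'g' }
L is not nullable (ε ∉ FIRST(L)), so stop here.
FIRST(L f f) = { 'g' }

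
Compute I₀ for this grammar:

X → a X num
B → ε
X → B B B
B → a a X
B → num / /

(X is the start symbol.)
{ [B → . a a X], [B → . num / /], [B → .], [X → . B B B], [X → . a X num], [X' → . X] }

First, augment the grammar with X' → X
I₀ = CLOSURE({ [X' → . X] }):
  [X' → . X] has the dot before X: add [X → . a X num], [X → . B B B]
  [X → . B B B] has the dot before B: add [B → .], [B → . a a X], [B → . num / /]
No further items can be added.

I₀ = { [B → . a a X], [B → . num / /], [B → .], [X → . B B B], [X → . a X num], [X' → . X] }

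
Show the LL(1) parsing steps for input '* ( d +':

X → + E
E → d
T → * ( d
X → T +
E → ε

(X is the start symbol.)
LL(1) parsing maintains a stack (initially the start symbol over $) and the input. At each step: if the stack top is a terminal, match it against the current input token; if it is a non-terminal N, replace it with the RHS of M[N, lookahead] (the unique production whose predict set contains the lookahead).

Stack is shown with the top on the left.

Stack      Input      Action
----------------------------
X $        * ( d + $  output X → T +
T + $      * ( d + $  output T → * ( d
* ( d + $  * ( d + $  match '*'
( d + $    ( d + $    match '('
d + $      d + $      match 'd'
+ $        + $        match '+'
$          $          accept

The string is accepted.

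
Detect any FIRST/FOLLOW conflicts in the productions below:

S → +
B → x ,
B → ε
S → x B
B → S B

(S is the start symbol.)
Nullable non-terminals: B.
FIRST sets used below: FIRST(S) = { '+', 'x' }

B: nullable alternative(s) B → ε; FOLLOW(B) = { $, '+', 'x' }
  B → x ,: FIRST \ {ε} = { 'x' } — overlaps FOLLOW(B) on { 'x' }: CONFLICT
  B → ε: FIRST \ {ε} = { } — this is the only nullable alternative, skip
  B → S B: FIRST \ {ε} = { '+', 'x' } — overlaps FOLLOW(B) on { '+', 'x' }: CONFLICT

S has no nullable alternative, so no FIRST/FOLLOW check is needed there.

So the grammar has 2 FIRST/FOLLOW conflicts (marked CONFLICT above).

Answer: Yes. B → x ',' with FOLLOW(B) on { 'x' }; B → S B with FOLLOW(B) on { '+', 'x' }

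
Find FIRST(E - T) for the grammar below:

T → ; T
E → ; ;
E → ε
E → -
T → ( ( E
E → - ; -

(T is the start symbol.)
{ '-', ';' }

FIRST sets of the non-terminals involved (from the grammar, by fixed-point iteration):
  FIRST(E) = { '-', ';', ε }

To compute FIRST(E - T), process the symbols left to right:
Symbol E is a non-terminal. Add FIRST(E) \ {ε} = { '-', ';' }
E is nullable (ε ∈ FIRST(E)), continue to the next symbol.
Symbol - is a terminal. Add '-' and stop.
FIRST(E - T) = { '-', ';' }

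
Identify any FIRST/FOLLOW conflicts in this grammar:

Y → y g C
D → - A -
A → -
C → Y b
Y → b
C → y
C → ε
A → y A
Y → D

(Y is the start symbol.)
Yes. C → Y b with FOLLOW(C) on { 'b' }

A FIRST/FOLLOW conflict occurs when a non-terminal N has a nullable alternative N → β (β ⇒* ε) and another alternative N → α with FIRST(α) ∩ FOLLOW(N) ≠ ∅: on such a lookahead the parser cannot decide between expanding α and letting N vanish via β.

Nullable non-terminals: C.
FIRST sets used below: FIRST(Y) = { '-', 'b', 'y' }

C: nullable alternative(s) C → ε; FOLLOW(C) = { $, 'b' }
  C → Y b: FIRST \ {ε} = { '-', 'b', 'y' } — overlaps FOLLOW(C) on { 'b' }: CONFLICT
  C → y: FIRST \ {ε} = { 'y' } — disjoint from FOLLOW(C)
  C → ε: FIRST \ {ε} = { } — this is the only nullable alternative, skip

A, D, Y have no nullable alternative, so no FIRST/FOLLOW check is needed there.

So the grammar has 1 FIRST/FOLLOW conflict (marked CONFLICT above).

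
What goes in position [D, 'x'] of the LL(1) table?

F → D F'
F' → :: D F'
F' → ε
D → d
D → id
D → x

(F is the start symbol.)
To find M[D, 'x'], we find productions for D where 'x' is in the predict set (PREDICT(N → α) = (FIRST(α) \ {ε}) ∪ (FOLLOW(N) if α ⇒* ε)).

D → d: PREDICT = { 'd' }
D → id: PREDICT = { 'id' }
D → x: PREDICT = { 'x' }
  'x' is in predict set, so this production goes in M[D, 'x']

M[D, 'x'] = D → x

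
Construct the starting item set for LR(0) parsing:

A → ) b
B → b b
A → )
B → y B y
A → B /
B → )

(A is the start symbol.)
{ [A → . ) b], [A → . )], [A → . B /], [A' → . A], [B → . )], [B → . b b], [B → . y B y] }

First, augment the grammar with A' → A
I₀ = CLOSURE({ [A' → . A] }):
  [A' → . A] has the dot before A: add [A → . ) b], [A → . )], [A → . B /]
  [A → . B /] has the dot before B: add [B → . b b], [B → . y B y], [B → . )]
No further items can be added.

I₀ = { [A → . ) b], [A → . )], [A → . B /], [A' → . A], [B → . )], [B → . b b], [B → . y B y] }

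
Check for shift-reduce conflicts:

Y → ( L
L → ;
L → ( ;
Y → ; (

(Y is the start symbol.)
Augment with Y' → Y and build the canonical LR(0) collection (I0 = CLOSURE({[Y' → . Y]}), then GOTO on every symbol after a dot until no new states appear). It has 9 states:
  I0: { [Y → . ( L], [Y → . ; (], [Y' → . Y] }  — shift
  I1: { [L → . ( ;], [L → . ;], [Y → ( . L] }  — shift
  I2: { [Y → ; . (] }  — shift
  I3: { [Y' → Y .] }  — accept
  I4: { [Y → ; ( .] }  — reduce
  I5: { [L → ( . ;] }  — shift
  I6: { [L → ; .] }  — reduce
  I7: { [Y → ( L .] }  — reduce
  I8: { [L → ( ; .] }  — reduce

No state contains both a complete item and a shift item.

Answer: No shift-reduce conflicts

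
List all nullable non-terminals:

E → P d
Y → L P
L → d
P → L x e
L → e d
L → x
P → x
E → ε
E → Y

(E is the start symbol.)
A non-terminal is nullable if it can derive ε (the empty string): either it has an ε-production, or it has a production whose right-hand side consists entirely of nullable non-terminals.

ε-productions: E → ε
So E is immediately nullable.
No further non-terminal can be added: every production for the remaining non-terminals contains a terminal or a non-nullable non-terminal.
Nullable = { 'E' }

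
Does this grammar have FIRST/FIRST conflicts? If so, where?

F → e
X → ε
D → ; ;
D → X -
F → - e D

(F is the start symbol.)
No FIRST/FIRST conflicts.

A FIRST/FIRST conflict occurs when two productions N → α and N → β for the same non-terminal have FIRST(α) ∩ FIRST(β) ≠ ∅ (with ε ∈ FIRST of a nullable right-hand side, so two nullable alternatives also conflict).

FIRST sets of the non-terminals at (or reachable through a nullable prefix from) the front of some alternative:
  FIRST(X) = { ε }

Productions for F:
  F → e: FIRST = { 'e' }
  F → - e D: FIRST = { '-' }
Productions for D:
  D → ; ;: FIRST = { ';' }
  D → X -: FIRST = { '-' }
X has only one production, so no FIRST/FIRST conflict is possible there.

All alternatives of each non-terminal have pairwise disjoint FIRST sets.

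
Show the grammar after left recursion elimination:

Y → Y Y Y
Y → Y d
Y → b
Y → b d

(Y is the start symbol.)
Y is directly left-recursive. The standard transformation for
  A → A α₁ | ... | A α_m | β₁ | ... | β_n
is
  A  → β₁ A' | ... | β_n A'
  A' → α₁ A' | ... | α_m A' | ε

Y → b becomes Y → b Y'
Y → b d becomes Y → b d Y'
Y → Y Y Y becomes Y' → Y Y Y'
Y → Y d becomes Y' → d Y'
Add Y' → ε

Resulting grammar:
Y → b Y'
Y → b d Y'
Y' → Y Y Y'
Y' → d Y'
Y' → ε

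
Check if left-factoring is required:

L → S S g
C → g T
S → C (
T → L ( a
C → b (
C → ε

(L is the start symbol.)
Left-factoring is needed when two productions for the same non-terminal
share a common prefix on the right-hand side.

Productions for C:
  C → g T
  C → b (
  C → ε

No common prefixes found.

Answer: No, left-factoring is not needed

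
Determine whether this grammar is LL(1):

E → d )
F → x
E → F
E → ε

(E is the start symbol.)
Yes, the grammar is LL(1).

A grammar is LL(1) if for each non-terminal N with multiple productions, the predict sets of those productions are pairwise disjoint, where PREDICT(N → α) = (FIRST(α) \ {ε}) ∪ (FOLLOW(N) if α ⇒* ε).

Relevant sets:
  FIRST(F) = { 'x' }
  FOLLOW(E) = { $ }

For E:
  PREDICT(E → d ')') = { 'd' }
  PREDICT(E → F) = { 'x' }
  PREDICT(E → ε) = { $ }
F has a single production, so nothing to check there.

All predict sets are disjoint. The grammar IS LL(1).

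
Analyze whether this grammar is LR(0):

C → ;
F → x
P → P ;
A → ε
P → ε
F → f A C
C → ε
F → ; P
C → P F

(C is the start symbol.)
No. Shift-reduce conflict between [C → .] and [C → . ;]

A grammar is LR(0) if no state in the canonical LR(0) collection has:
  - both a shift item (dot before a terminal) and a complete item (shift-reduce conflict), or
  - two or more complete items (reduce-reduce conflict; the accept item [C' → C .] counts as a complete item here).

Augment with C' → C and build the canonical LR(0) collection (I0 = CLOSURE({[C' → . C]}), then GOTO on every symbol after a dot until no new states appear). It has 12 states:
  I0: { [C → . ;], [C → . P F], [C → .], [C' → . C], [P → . P ;], [P → .] }  — shift, 2 reduces
  I1: { [C → ; .] }  — reduce
  I2: { [C' → C .] }  — accept
  I3: { [C → P . F], [F → . ; P], [F → . f A C], [F → . x], [P → P . ;] }  — shift
  I4: { [F → ; . P], [P → . P ;], [P → .], [P → P ; .] }  — 2 reduces
  I5: { [C → P F .] }  — reduce
  I6: { [A → .], [F → f . A C] }  — reduce
  I7: { [F → x .] }  — reduce
  I8: { [C → . ;], [C → . P F], [C → .], [F → f A . C], [P → . P ;], [P → .] }  — shift, 2 reduces
  I9: { [F → f A C .] }  — reduce
  I10: { [F → ; P .], [P → P . ;] }  — shift, reduce
  I11: { [P → P ; .] }  — reduce

Conflict in state I0:
  Shift-reduce conflict between [C → .] and [C → . ;]
So the grammar is NOT LR(0).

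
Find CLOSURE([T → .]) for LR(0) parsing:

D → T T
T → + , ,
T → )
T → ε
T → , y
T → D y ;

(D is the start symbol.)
{ [T → .] }

To compute CLOSURE, for each item [A → α.Bβ] where B is a non-terminal, add [B → .γ] for all productions B → γ; repeat for the newly added items until nothing changes.

Start with: [T → .]
The dot is at the end, so nothing is added.

CLOSURE = { [T → .] }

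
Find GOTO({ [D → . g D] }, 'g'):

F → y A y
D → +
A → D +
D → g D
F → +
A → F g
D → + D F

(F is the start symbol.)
GOTO(I, 'g') = CLOSURE({ [A → αX.β] : [A → α.Xβ] ∈ I, X = 'g' })

Items with dot before 'g', with the dot advanced:
  [D → . g D] → [D → g . D]
Closure of the advanced items:
  [D → g . D] has the dot before D: add [D → . +], [D → . g D], [D → . + D F]

GOTO = { [D → . + D F], [D → . +], [D → . g D], [D → g . D] }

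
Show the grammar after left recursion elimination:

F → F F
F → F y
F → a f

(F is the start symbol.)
F → a f F'
F' → F F'
F' → y F'
F' → ε

F is directly left-recursive. The standard transformation for
  A → A α₁ | ... | A α_m | β₁ | ... | β_n
is
  A  → β₁ A' | ... | β_n A'
  A' → α₁ A' | ... | α_m A' | ε

F → a f becomes F → a f F'
F → F F becomes F' → F F'
F → F y becomes F' → y F'
Add F' → ε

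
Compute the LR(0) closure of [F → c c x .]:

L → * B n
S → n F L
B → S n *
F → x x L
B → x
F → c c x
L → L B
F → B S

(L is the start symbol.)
To compute CLOSURE, for each item [A → α.Bβ] where B is a non-terminal, add [B → .γ] for all productions B → γ; repeat for the newly added items until nothing changes.

Start with: [F → c c x .]
The dot is at the end, so nothing is added.

CLOSURE = { [F → c c x .] }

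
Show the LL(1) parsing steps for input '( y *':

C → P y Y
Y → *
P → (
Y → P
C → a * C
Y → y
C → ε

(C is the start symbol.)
LL(1) parsing maintains a stack (initially the start symbol over $) and the input. At each step: if the stack top is a terminal, match it against the current input token; if it is a non-terminal N, replace it with the RHS of M[N, lookahead] (the unique production whose predict set contains the lookahead).

Stack is shown with the top on the left.

Stack    Input    Action
------------------------
C $      ( y * $  output C → P y Y
P y Y $  ( y * $  output P → (
( y Y $  ( y * $  match '('
y Y $    y * $    match 'y'
Y $      * $      output Y → *
* $      * $      match '*'
$        $        accept

The string is accepted.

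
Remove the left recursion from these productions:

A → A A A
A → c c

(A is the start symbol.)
A → c c A'
A' → A A A'
A' → ε

A is directly left-recursive. The standard transformation for
  A → A α₁ | ... | A α_m | β₁ | ... | β_n
is
  A  → β₁ A' | ... | β_n A'
  A' → α₁ A' | ... | α_m A' | ε

A → c c becomes A → c c A'
A → A A A becomes A' → A A A'
Add A' → ε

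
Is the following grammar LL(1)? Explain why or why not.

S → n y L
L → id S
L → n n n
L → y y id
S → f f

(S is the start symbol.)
A grammar is LL(1) if for each non-terminal N with multiple productions, the predict sets of those productions are pairwise disjoint, where PREDICT(N → α) = (FIRST(α) \ {ε}) ∪ (FOLLOW(N) if α ⇒* ε).

For S:
  PREDICT(S → n y L) = { 'n' }
  PREDICT(S → f f) = { 'f' }
For L:
  PREDICT(L → id S) = { 'id' }
  PREDICT(L → n n n) = { 'n' }
  PREDICT(L → y y id) = { 'y' }

All predict sets are disjoint. The grammar IS LL(1).

Answer: Yes, the grammar is LL(1).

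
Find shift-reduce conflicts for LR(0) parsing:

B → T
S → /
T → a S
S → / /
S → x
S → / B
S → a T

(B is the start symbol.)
A shift-reduce conflict occurs when an LR(0) state has both:
  - a complete (reduce) item [A → α .] (dot at the end), and
  - a shift item [B → β . c γ] (dot before a terminal).

Augment with B' → B and build the canonical LR(0) collection (I0 = CLOSURE({[B' → . B]}), then GOTO on every symbol after a dot until no new states appear). It has 11 states:
  I0: { [B → . T], [B' → . B], [T → . a S] }  — shift
  I1: { [B' → B .] }  — accept
  I2: { [B → T .] }  — reduce
  I3: { [S → . / /], [S → . / B], [S → . /], [S → . a T], [S → . x], [T → a . S] }  — shift
  I4: { [B → . T], [S → / . /], [S → / . B], [S → / .], [T → . a S] }  — shift, reduce
  I5: { [T → a S .] }  — reduce
  I6: { [S → a . T], [T → . a S] }  — shift
  I7: { [S → x .] }  — reduce
  I8: { [S → a T .] }  — reduce
  I9: { [S → / / .] }  — reduce
  I10: { [S → / B .] }  — reduce

I4 contains reduce item [S → / .] and shift items [S → / . /], [T → . a S] — shift-reduce conflict.

Answer: Yes — I4: [S → / .] vs [S → / . /]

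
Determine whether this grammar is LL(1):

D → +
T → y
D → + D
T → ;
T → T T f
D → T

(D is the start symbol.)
A grammar is LL(1) if for each non-terminal N with multiple productions, the predict sets of those productions are pairwise disjoint, where PREDICT(N → α) = (FIRST(α) \ {ε}) ∪ (FOLLOW(N) if α ⇒* ε).

Relevant sets:
  FIRST(T) = { ';', 'y' }

For D:
  PREDICT(D → '+') = { '+' }
  PREDICT(D → '+' D) = { '+' }
  PREDICT(D → T) = { ';', 'y' }
For T:
  PREDICT(T → y) = { 'y' }
  PREDICT(T → ';') = { ';' }
  PREDICT(T → T T f) = { ';', 'y' }

Conflict found: Predict set conflict for D: { '+' }
The grammar is NOT LL(1).

Answer: No. Predict set conflict for D: { '+' }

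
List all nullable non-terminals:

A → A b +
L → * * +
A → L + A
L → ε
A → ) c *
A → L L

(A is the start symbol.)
{ 'A', 'L' }

A non-terminal is nullable if it can derive ε (the empty string): either it has an ε-production, or it has a production whose right-hand side consists entirely of nullable non-terminals.

ε-productions: L → ε
So L is immediately nullable.
A → L L: every symbol on the right is nullable, so A is nullable too.
Every non-terminal is now nullable.
Nullable = { 'A', 'L' }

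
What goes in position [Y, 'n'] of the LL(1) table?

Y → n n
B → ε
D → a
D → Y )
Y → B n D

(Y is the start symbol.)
Y → n n, Y → B n D

To find M[Y, 'n'], we find productions for Y where 'n' is in the predict set (PREDICT(N → α) = (FIRST(α) \ {ε}) ∪ (FOLLOW(N) if α ⇒* ε)).

Relevant sets:
  FIRST(B) = { ε }

Y → n n: PREDICT = { 'n' }
  'n' is in predict set, so this production goes in M[Y, 'n']
Y → B n D: PREDICT = { 'n' }
  'n' is in predict set, so this production goes in M[Y, 'n']

M[Y, 'n'] = Y → n n, Y → B n D  (a multiply-defined cell — the grammar is not LL(1))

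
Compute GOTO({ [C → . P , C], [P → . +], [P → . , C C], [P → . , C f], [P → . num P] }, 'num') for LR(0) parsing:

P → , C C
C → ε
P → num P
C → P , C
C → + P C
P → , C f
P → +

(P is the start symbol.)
{ [P → . +], [P → . , C C], [P → . , C f], [P → . num P], [P → num . P] }

GOTO(I, 'num') = CLOSURE({ [A → αX.β] : [A → α.Xβ] ∈ I, X = 'num' })

Items with dot before 'num', with the dot advanced:
  [P → . num P] → [P → num . P]
Closure of the advanced items:
  [P → num . P] has the dot before P: add [P → . , C C], [P → . num P], [P → . , C f], [P → . +]

GOTO = { [P → . +], [P → . , C C], [P → . , C f], [P → . num P], [P → num . P] }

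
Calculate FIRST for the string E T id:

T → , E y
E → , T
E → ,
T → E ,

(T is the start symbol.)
FIRST sets of the non-terminals involved (from the grammar, by fixed-point iteration):
  FIRST(E) = { ',' }

To compute FIRST(E T id), process the symbols left to right:
Symbol E is a non-terminal. Add FIRST(E) \ {ε} = { ',' }
E is not nullable (ε ∉ FIRST(E)), so stop here.
FIRST(E T id) = { ',' }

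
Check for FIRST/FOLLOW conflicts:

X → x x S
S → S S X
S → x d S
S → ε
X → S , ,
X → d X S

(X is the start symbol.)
Nullable non-terminals: S.
FIRST sets used below: FIRST(S) = { ',', 'd', 'x', ε }, FIRST(X) = { ',', 'd', 'x' }

S: nullable alternative(s) S → ε; FOLLOW(S) = { $, ',', 'd', 'x' }
  S → S S X: FIRST \ {ε} = { ',', 'd', 'x' } — overlaps FOLLOW(S) on { ',', 'd', 'x' }: CONFLICT
  S → x d S: FIRST \ {ε} = { 'x' } — overlaps FOLLOW(S) on { 'x' }: CONFLICT
  S → ε: FIRST \ {ε} = { } — this is the only nullable alternative, skip

X has no nullable alternative, so no FIRST/FOLLOW check is needed there.

So the grammar has 2 FIRST/FOLLOW conflicts (marked CONFLICT above).

Answer: Yes. S → S S X with FOLLOW(S) on { ',', 'd', 'x' }; S → x d S with FOLLOW(S) on { 'x' }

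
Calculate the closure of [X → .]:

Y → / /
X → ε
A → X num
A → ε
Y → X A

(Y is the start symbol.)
{ [X → .] }

To compute CLOSURE, for each item [A → α.Bβ] where B is a non-terminal, add [B → .γ] for all productions B → γ; repeat for the newly added items until nothing changes.

Start with: [X → .]
The dot is at the end, so nothing is added.

CLOSURE = { [X → .] }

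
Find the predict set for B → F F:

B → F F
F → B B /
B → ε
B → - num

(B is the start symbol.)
{ '-', '/' }

PREDICT(B → F F) = (FIRST(RHS) \ {ε}) ∪ (FOLLOW(B) if ε ∈ FIRST(RHS), i.e. RHS ⇒* ε)
FIRST(F) = { '-', '/' }
FIRST(F F) = { '-', '/' }
ε ∉ FIRST(F F), so FOLLOW(B) is not added.
PREDICT(B → F F) = { '-', '/' }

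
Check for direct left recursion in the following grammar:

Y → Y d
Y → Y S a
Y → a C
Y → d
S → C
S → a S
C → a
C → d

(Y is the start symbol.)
Yes, Y is left-recursive

Direct left recursion occurs when N → N α for some non-terminal N (the right-hand side begins with the left-hand side itself).

Y → Y d: LEFT RECURSIVE (starts with Y)
Y → Y S a: LEFT RECURSIVE (starts with Y)
Y → a C: starts with a
Y → d: starts with d
S → C: starts with C
S → a S: starts with a
C → a: starts with a
C → d: starts with d

The grammar has direct left recursion on: Y.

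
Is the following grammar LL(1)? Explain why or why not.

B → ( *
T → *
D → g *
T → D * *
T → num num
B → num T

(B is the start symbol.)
Yes, the grammar is LL(1).

Relevant sets:
  FIRST(D) = { 'g' }

For B:
  PREDICT(B → '(' '*') = { '(' }
  PREDICT(B → num T) = { 'num' }
For T:
  PREDICT(T → '*') = { '*' }
  PREDICT(T → D '*' '*') = { 'g' }
  PREDICT(T → num num) = { 'num' }
D has a single production, so nothing to check there.

All predict sets are disjoint. The grammar IS LL(1).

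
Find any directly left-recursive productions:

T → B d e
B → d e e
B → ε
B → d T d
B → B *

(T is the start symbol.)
Direct left recursion occurs when N → N α for some non-terminal N (the right-hand side begins with the left-hand side itself).

T → B d e: starts with B
B → d e e: starts with d
B → ε: starts with ε
B → d T d: starts with d
B → B *: LEFT RECURSIVE (starts with B)

The grammar has direct left recursion on: B.

Answer: Yes, B is left-recursive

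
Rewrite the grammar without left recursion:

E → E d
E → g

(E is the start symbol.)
E is directly left-recursive. The standard transformation for
  A → A α₁ | ... | A α_m | β₁ | ... | β_n
is
  A  → β₁ A' | ... | β_n A'
  A' → α₁ A' | ... | α_m A' | ε

E → g becomes E → g E'
E → E d becomes E' → d E'
Add E' → ε

Resulting grammar:
E → g E'
E' → d E'
E' → ε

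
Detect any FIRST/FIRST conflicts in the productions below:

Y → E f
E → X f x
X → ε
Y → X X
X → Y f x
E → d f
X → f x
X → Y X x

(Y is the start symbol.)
A FIRST/FIRST conflict occurs when two productions N → α and N → β for the same non-terminal have FIRST(α) ∩ FIRST(β) ≠ ∅ (with ε ∈ FIRST of a nullable right-hand side, so two nullable alternatives also conflict).

FIRST sets of the non-terminals at (or reachable through a nullable prefix from) the front of some alternative:
  FIRST(E) = { 'd', 'f', 'x' }
  FIRST(X) = { 'd', 'f', 'x', ε }
  FIRST(Y) = { 'd', 'f', 'x', ε }

Productions for Y:
  Y → E f: FIRST = { 'd', 'f', 'x' }
  Y → X X: FIRST = { 'd', 'f', 'x', ε }
Productions for E:
  E → X f x: FIRST = { 'd', 'f', 'x' }
  E → d f: FIRST = { 'd' }
Productions for X:
  X → ε: FIRST = { ε }
  X → Y f x: FIRST = { 'd', 'f', 'x' }
  X → f x: FIRST = { 'f' }
  X → Y X x: FIRST = { 'd', 'f', 'x' }

Conflict for Y: Y → E f and Y → X X
  Overlap: { 'd', 'f', 'x' }
Conflict for E: E → X f x and E → d f
  Overlap: { 'd' }
Conflict for X: X → Y f x and X → f x
  Overlap: { 'f' }
Conflict for X: X → Y f x and X → Y X x
  Overlap: { 'd', 'f', 'x' }
Conflict for X: X → f x and X → Y X x
  Overlap: { 'f' }

Answer: Yes. Y → E f / Y → X X on { 'd', 'f', 'x' }; E → X f x / E → d f on { 'd' }; X → Y f x / X → f x on { 'f' }; X → Y f x / X → Y X x on { 'd', 'f', 'x' }; X → f x / X → Y X x on { 'f' }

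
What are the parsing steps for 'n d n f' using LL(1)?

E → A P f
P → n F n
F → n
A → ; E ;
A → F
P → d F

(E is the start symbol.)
Stack is shown with the top on the left.

Stack    Input      Action
--------------------------
E $      n d n f $  output E → A P f
A P f $  n d n f $  output A → F
F P f $  n d n f $  output F → n
n P f $  n d n f $  match 'n'
P f $    d n f $    output P → d F
d F f $  d n f $    match 'd'
F f $    n f $      output F → n
n f $    n f $      match 'n'
f $      f $        match 'f'
$        $          accept

The string is accepted.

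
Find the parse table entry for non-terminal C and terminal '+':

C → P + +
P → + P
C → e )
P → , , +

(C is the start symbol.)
To find M[C, '+'], we find productions for C where '+' is in the predict set (PREDICT(N → α) = (FIRST(α) \ {ε}) ∪ (FOLLOW(N) if α ⇒* ε)).

Relevant sets:
  FIRST(P) = { '+', ',' }

C → P + +: PREDICT = { '+', ',' }
  '+' is in predict set, so this production goes in M[C, '+']
C → e ): PREDICT = { 'e' }

M[C, '+'] = C → P + +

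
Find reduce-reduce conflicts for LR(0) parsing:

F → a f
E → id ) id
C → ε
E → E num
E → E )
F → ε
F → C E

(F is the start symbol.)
Yes — I0: [C → .] vs [F → .]

Augment with F' → F and build the canonical LR(0) collection (I0 = CLOSURE({[F' → . F]}), then GOTO on every symbol after a dot until no new states appear). It has 11 states:
  I0: { [C → .], [F → . C E], [F → . a f], [F → .], [F' → . F] }  — shift, 2 reduces
  I1: { [E → . E )], [E → . E num], [E → . id ) id], [F → C . E] }  — shift
  I2: { [F' → F .] }  — accept
  I3: { [F → a . f] }  — shift
  I4: { [F → a f .] }  — reduce
  I5: { [E → E . )], [E → E . num], [F → C E .] }  — shift, reduce
  I6: { [E → id . ) id] }  — shift
  I7: { [E → id ) . id] }  — shift
  I8: { [E → id ) id .] }  — reduce
  I9: { [E → E ) .] }  — reduce
  I10: { [E → E num .] }  — reduce

I0 contains complete items [C → .], [F → .] — reduce-reduce conflict.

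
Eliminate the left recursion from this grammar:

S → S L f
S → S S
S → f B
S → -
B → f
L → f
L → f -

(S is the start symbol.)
S is directly left-recursive. The standard transformation for
  A → A α₁ | ... | A α_m | β₁ | ... | β_n
is
  A  → β₁ A' | ... | β_n A'
  A' → α₁ A' | ... | α_m A' | ε

S → f B becomes S → f B S'
S → - becomes S → - S'
S → S L f becomes S' → L f S'
S → S S becomes S' → S S'
Add S' → ε

Productions for other non-terminals are unchanged:
  B → f
  L → f
  L → f -

Resulting grammar:
S → f B S'
S → - S'
S' → L f S'
S' → S S'
S' → ε
B → f
L → f
L → f -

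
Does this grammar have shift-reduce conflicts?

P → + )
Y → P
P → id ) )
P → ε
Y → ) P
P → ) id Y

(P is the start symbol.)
A shift-reduce conflict occurs when an LR(0) state has both:
  - a complete (reduce) item [A → α .] (dot at the end), and
  - a shift item [B → β . c γ] (dot before a terminal).

Augment with P' → P and build the canonical LR(0) collection (I0 = CLOSURE({[P' → . P]}), then GOTO on every symbol after a dot until no new states appear). It has 16 states:
  I0: { [P → . ) id Y], [P → . + )], [P → . id ) )], [P → .], [P' → . P] }  — shift, reduce
  I1: { [P → ) . id Y] }  — shift
  I2: { [P → + . )] }  — shift
  I3: { [P' → P .] }  — accept
  I4: { [P → id . ) )] }  — shift
  I5: { [P → id ) . )] }  — shift
  I6: { [P → id ) ) .] }  — reduce
  I7: { [P → + ) .] }  — reduce
  I8: { [P → ) id . Y], [P → . ) id Y], [P → . + )], [P → . id ) )], [P → .], [Y → . ) P], [Y → . P] }  — shift, reduce
  I9: { [P → ) . id Y], [P → . ) id Y], [P → . + )], [P → . id ) )], [P → .], [Y → ) . P] }  — shift, reduce
  I10: { [Y → P .] }  — reduce
  I11: { [P → ) id Y .] }  — reduce
  I12: { [Y → ) P .] }  — reduce
  I13: { [P → ) id . Y], [P → . ) id Y], [P → . + )], [P → . id ) )], [P → .], [P → id . ) )], [Y → . ) P], [Y → . P] }  — shift, reduce
  I14: { [P → ) . id Y], [P → . ) id Y], [P → . + )], [P → . id ) )], [P → .], [P → id ) . )], [Y → ) . P] }  — shift, reduce
  I15: { [P → ) . id Y], [P → id ) ) .] }  — shift, reduce

I0 contains reduce item [P → .] and shift items [P → . ) id Y], [P → . + )], [P → . id ) )] — shift-reduce conflict.
I8 contains reduce item [P → .] and shift items [P → . ) id Y], [P → . + )], [P → . id ) )], [Y → . ) P] — shift-reduce conflict.
I9 contains reduce item [P → .] and shift items [P → . ) id Y], [P → ) . id Y], [P → . + )], [P → . id ) )] — shift-reduce conflict.
I13 contains reduce item [P → .] and shift items [P → . ) id Y], [P → . + )], [P → . id ) )], [P → id . ) )], [Y → . ) P] — shift-reduce conflict.
I14 contains reduce item [P → .] and shift items [P → . ) id Y], [P → ) . id Y], [P → . + )], [P → . id ) )], [P → id ) . )] — shift-reduce conflict.
I15 contains reduce item [P → id ) ) .] and shift item [P → ) . id Y] — shift-reduce conflict.

Answer: Yes — I0: [P → .] vs [P → . ) id Y]; I8: [P → .] vs [P → . ) id Y]; I9: [P → .] vs [P → . ) id Y]; I13: [P → .] vs [P → . ) id Y]; I14: [P → .] vs [P → . ) id Y]; I15: [P → id ) ) .] vs [P → ) . id Y]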